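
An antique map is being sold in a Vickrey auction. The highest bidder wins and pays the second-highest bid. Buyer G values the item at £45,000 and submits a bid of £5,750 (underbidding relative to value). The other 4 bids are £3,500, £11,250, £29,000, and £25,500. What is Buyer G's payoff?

Highest competing bid: £29,000.
Buyer G's bid £5,750 is not the highest, so Buyer G loses, pays nothing, and earns zero payoff.

Payoff = £0.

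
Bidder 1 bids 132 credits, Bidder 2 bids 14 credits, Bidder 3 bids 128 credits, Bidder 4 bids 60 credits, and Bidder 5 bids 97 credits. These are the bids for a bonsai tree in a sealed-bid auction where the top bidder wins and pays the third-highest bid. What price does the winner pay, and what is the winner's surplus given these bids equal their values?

Price 97 credits; surplus 35 credits.

Bids in descending order: Bidder 1 132 credits, then Bidder 3 128 credits, then Bidder 5 97 credits, then Bidder 4 60 credits, then Bidder 2 14 credits.
Bidder 1 is the highest bidder, so Bidder 1 wins.
Under the third-price rule, the price is the third-highest bid: 97 credits.
Surplus = 132 credits − 97 credits = 35 credits.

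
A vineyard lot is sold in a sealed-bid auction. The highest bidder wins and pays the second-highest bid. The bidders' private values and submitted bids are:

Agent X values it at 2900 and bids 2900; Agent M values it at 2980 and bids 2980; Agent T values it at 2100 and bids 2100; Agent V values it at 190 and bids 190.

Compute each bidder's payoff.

Ordered from highest: Agent M 2980 > Agent X 2900 > Agent T 2100 > Agent V 190.
Agent M has the top bid and wins; the price is the second-highest bid, 2900.
Agent M's payoff = 2980 − 2900 = 80. All other bidders lose, so their payoff is 0.

Payoffs: Agent X 0, Agent M 80, Agent T 0, Agent V 0.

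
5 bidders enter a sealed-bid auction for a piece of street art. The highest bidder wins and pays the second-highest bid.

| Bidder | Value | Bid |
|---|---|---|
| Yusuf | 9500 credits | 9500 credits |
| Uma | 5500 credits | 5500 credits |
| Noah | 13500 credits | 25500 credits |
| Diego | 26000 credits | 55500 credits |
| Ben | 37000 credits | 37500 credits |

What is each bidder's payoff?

Ranking the bids: Diego 55500 credits > Ben 37500 credits > Noah 25500 credits > Yusuf 9500 credits > Uma 5500 credits.
Diego has the top bid and wins; the price is the second-highest bid, 37500 credits.
Diego's payoff = 26000 credits − 37500 credits = -11500 credits. All other bidders lose, so their payoff is 0.

Payoffs: Yusuf 0 credits, Uma 0 credits, Noah 0 credits, Diego -11500 credits, Ben 0 credits.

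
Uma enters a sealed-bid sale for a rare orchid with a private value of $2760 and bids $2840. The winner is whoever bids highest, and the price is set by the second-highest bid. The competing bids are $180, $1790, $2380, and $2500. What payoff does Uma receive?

Uma's payoff: $260.

Highest competing bid: $2500.
Uma's bid $2840 is the highest overall, so Uma wins and pays the second-highest bid, $2500.
Payoff = value − price = $2760 − $2500 = $260.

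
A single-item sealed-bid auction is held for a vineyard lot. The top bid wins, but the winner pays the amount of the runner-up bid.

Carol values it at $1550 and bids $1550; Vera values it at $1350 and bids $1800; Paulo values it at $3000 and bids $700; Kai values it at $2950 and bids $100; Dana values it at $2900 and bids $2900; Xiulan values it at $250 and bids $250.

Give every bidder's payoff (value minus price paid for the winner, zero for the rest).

Carol $0, Vera $0, Paulo $0, Kai $0, Dana $1100, Xiulan $0.

Ordered from highest: Dana $2900; Vera $1800; Carol $1550; Paulo $700; Xiulan $250; Kai $100.
Dana has the top bid and wins; the price is the second-highest bid, $1800.
Dana's payoff = $2900 − $1800 = $1100. All other bidders lose, so their payoff is 0.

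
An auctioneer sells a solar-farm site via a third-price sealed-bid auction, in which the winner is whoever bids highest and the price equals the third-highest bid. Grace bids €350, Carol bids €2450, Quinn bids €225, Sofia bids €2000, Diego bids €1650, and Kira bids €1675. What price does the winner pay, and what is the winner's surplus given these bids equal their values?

Bids in descending order: Carol €2450, then Sofia €2000, then Kira €1675, then Diego €1650, then Grace €350, then Quinn €225.
Carol is the highest bidder, so Carol wins.
Under the third-price rule, the price is the third-highest bid: €1675.
Surplus = €2450 − €1675 = €775.

Price €1675; surplus €775.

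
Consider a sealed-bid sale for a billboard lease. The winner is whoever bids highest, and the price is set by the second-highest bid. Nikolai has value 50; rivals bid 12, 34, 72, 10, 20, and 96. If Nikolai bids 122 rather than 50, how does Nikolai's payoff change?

The highest competing bid is 96.
Bidding truthfully at 50: the top bid is 96 (a rival), so Nikolai loses. Payoff = 0.
Bidding 122: Nikolai has the top bid, wins, and pays the second-highest bid 96. Payoff = 50 − 96 = -46.
Change = -46 − 0 = -46.
This is the dominant-strategy logic: truthful bidding weakly beats any alternative.

Payoff change: -46.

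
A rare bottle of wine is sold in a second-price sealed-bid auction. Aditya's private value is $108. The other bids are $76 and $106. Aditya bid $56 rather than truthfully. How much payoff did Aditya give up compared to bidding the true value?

Regret: $2.

The highest competing bid is $106.
Bidding truthfully at $108: Aditya has the top bid, wins, and pays the second-highest bid $106. Payoff = $108 − $106 = $2.
Bidding $56: the top bid is $106 (a rival), so Aditya loses. Payoff = $0.
Regret = truthful payoff − actual payoff = $2 − $0 = $2.
This is the dominant-strategy logic: truthful bidding weakly beats any alternative.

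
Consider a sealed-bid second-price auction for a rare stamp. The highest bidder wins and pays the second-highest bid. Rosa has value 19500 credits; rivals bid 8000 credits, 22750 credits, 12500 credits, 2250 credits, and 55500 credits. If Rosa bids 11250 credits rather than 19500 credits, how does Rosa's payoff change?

The highest competing bid is 55500 credits.
Bidding truthfully at 19500 credits: the top bid is 55500 credits (a rival), so Rosa loses. Payoff = 0 credits.
Bidding 11250 credits: the top bid is 55500 credits (a rival), so Rosa loses. Payoff = 0 credits.
Change = 0 credits − 0 credits = 0 credits.
The bid only affects whether you win, not the price — here both bids land on the same side of the top rival bid, so the deviation is payoff-neutral.

0 credits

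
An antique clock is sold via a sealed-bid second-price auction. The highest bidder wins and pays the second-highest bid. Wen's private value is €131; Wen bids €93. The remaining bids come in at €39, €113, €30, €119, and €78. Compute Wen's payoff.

Highest competing bid: €119.
Wen's bid €93 is not the highest, so Wen loses, pays nothing, and earns zero payoff.

Payoff = €0.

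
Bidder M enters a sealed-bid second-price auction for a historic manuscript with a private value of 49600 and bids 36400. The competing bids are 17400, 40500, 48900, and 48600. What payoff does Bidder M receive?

Highest competing bid: 48900.
Bidder M's bid 36400 is not the highest, so Bidder M loses, pays nothing, and earns zero payoff.

0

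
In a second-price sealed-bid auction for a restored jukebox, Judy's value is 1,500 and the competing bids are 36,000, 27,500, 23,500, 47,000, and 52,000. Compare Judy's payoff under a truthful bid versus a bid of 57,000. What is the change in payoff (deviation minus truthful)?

The highest competing bid is 52,000.
Bidding truthfully at 1,500: the top bid is 52,000 (a rival), so Judy loses. Payoff = 0.
Bidding 57,000: Judy has the top bid, wins, and pays the second-highest bid 52,000. Payoff = 1,500 − 52,000 = -50,500.
Change = -50,500 − 0 = -50,500.

-50,500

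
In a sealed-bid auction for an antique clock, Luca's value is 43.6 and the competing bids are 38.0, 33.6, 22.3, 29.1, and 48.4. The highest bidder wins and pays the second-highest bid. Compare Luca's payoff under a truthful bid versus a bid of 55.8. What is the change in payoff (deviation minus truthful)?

The highest competing bid is 48.4.
Bidding truthfully at 43.6: the top bid is 48.4 (a rival), so Luca loses. Payoff = 0.0.
Bidding 55.8: Luca has the top bid, wins, and pays the second-highest bid 48.4. Payoff = 43.6 − 48.4 = -4.8.
Change = -4.8 − 0.0 = -4.8.

-4.8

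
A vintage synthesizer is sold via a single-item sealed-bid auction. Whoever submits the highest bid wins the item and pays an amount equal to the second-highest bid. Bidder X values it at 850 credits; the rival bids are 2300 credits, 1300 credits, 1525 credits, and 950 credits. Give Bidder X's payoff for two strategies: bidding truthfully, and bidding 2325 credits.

Truthful: 0 credits; alternative: -1450 credits.

The highest competing bid is 2300 credits.
Bidding truthfully at 850 credits: the top bid is 2300 credits (a rival), so Bidder X loses. Payoff = 0 credits.
Bidding 2325 credits: Bidder X has the top bid, wins, and pays the second-highest bid 2300 credits. Payoff = 850 credits − 2300 credits = -1450 credits.
This is the dominant-strategy logic: truthful bidding weakly beats any alternative.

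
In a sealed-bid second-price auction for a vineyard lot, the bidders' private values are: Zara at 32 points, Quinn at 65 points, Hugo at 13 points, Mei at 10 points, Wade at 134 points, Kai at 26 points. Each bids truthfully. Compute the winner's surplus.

Ordered from highest: Wade 134 points; Quinn 65 points; Zara 32 points; Kai 26 points; Hugo 13 points; Mei 10 points.
Wade wins with the top bid and pays the second-highest, 65 points.
Surplus = 134 points − 65 points = 69 points.

Winner's surplus: 69 points.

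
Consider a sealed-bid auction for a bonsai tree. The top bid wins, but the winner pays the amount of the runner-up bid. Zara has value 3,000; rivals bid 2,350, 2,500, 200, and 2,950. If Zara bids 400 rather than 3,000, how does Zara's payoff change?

The highest competing bid is 2,950.
Bidding truthfully at 3,000: Zara has the top bid, wins, and pays the second-highest bid 2,950. Payoff = 3,000 − 2,950 = 50.
Bidding 400: the top bid is 2,950 (a rival), so Zara loses. Payoff = 0.
Change = 0 − 50 = -50.
Deviating from a truthful bid can only lose payoff in a second-price auction — never gain.

-50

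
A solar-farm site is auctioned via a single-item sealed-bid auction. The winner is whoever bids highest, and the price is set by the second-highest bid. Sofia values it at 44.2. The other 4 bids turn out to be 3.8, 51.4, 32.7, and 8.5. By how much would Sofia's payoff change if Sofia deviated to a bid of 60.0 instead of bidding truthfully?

Change in payoff: -7.2.

The highest competing bid is 51.4.
Bidding truthfully at 44.2: the top bid is 51.4 (a rival), so Sofia loses. Payoff = 0.0.
Bidding 60.0: Sofia has the top bid, wins, and pays the second-highest bid 51.4. Payoff = 44.2 − 51.4 = -7.2.
Change = -7.2 − 0.0 = -7.2.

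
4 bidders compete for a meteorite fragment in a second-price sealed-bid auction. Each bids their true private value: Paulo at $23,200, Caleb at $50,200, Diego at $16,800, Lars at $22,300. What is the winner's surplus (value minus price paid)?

$27,000

Sorted high to low: Caleb $50,200; Paulo $23,200; Lars $22,300; Diego $16,800.
Caleb wins with the top bid and pays the second-highest, $23,200.
Surplus = $50,200 − $23,200 = $27,000.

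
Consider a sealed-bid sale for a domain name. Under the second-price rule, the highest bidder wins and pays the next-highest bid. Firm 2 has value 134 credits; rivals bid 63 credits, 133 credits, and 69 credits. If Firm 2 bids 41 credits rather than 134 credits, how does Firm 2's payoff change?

The highest competing bid is 133 credits.
Bidding truthfully at 134 credits: Firm 2 has the top bid, wins, and pays the second-highest bid 133 credits. Payoff = 134 credits − 133 credits = 1 credits.
Bidding 41 credits: the top bid is 133 credits (a rival), so Firm 2 loses. Payoff = 0 credits.
Change = 0 credits − 1 credits = -1 credits.

Payoff change: -1 credits.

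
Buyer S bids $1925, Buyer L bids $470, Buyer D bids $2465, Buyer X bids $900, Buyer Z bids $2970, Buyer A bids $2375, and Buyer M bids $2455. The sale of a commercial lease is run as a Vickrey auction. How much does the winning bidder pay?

The winner pays $2465.

Sorted high to low: Buyer Z $2970, then Buyer D $2465, then Buyer M $2455, then Buyer A $2375, then Buyer S $1925, then Buyer X $900, then Buyer L $470.
Buyer Z has the highest bid, so Buyer Z wins.
The second-highest bid is $2465, so that is what Buyer Z pays.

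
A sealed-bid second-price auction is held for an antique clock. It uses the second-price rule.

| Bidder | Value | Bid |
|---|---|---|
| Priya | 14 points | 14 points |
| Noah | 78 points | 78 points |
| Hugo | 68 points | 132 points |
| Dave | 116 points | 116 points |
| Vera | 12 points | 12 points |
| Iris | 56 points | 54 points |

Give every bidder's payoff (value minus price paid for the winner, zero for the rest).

Priya 0 points, Noah 0 points, Hugo -48 points, Dave 0 points, Vera 0 points, Iris 0 points.

Sorted high to low: Hugo 132 points; Dave 116 points; Noah 78 points; Iris 54 points; Priya 14 points; Vera 12 points.
Hugo has the top bid and wins; the price is the second-highest bid, 116 points.
Hugo's payoff = 68 points − 116 points = -48 points. All other bidders lose, so their payoff is 0.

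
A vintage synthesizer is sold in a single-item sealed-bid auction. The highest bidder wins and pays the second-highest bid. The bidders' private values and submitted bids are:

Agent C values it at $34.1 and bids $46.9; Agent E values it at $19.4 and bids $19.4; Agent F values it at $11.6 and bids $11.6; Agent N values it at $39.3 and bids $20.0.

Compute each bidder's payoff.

Ranking the bids: Agent C $46.9 > Agent N $20.0 > Agent E $19.4 > Agent F $11.6.
Agent C has the top bid and wins; the price is the second-highest bid, $20.0.
Agent C's payoff = $34.1 − $20.0 = $14.1. All other bidders lose, so their payoff is 0.

Payoffs: Agent C $14.1, Agent E $0.0, Agent F $0.0, Agent N $0.0.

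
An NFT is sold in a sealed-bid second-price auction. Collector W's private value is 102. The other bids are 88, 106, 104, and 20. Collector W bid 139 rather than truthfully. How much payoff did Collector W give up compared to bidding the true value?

The highest competing bid is 106.
Bidding truthfully at 102: the top bid is 106 (a rival), so Collector W loses. Payoff = 0.
Bidding 139: Collector W has the top bid, wins, and pays the second-highest bid 106. Payoff = 102 − 106 = -4.
Regret = truthful payoff − actual payoff = 0 − -4 = 4.
This is the dominant-strategy logic: truthful bidding weakly beats any alternative.

Payoff forgone: 4.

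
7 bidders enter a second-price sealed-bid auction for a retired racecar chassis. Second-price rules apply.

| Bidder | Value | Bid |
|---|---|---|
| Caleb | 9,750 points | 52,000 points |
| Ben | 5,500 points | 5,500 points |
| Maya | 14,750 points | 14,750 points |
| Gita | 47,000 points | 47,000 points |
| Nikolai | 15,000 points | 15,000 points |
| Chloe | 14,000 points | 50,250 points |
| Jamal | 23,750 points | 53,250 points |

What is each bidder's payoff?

Sorted high to low: Jamal 53,250 points > Caleb 52,000 points > Chloe 50,250 points > Gita 47,000 points > Nikolai 15,000 points > Maya 14,750 points > Ben 5,500 points.
Jamal has the top bid and wins; the price is the second-highest bid, 52,000 points.
Jamal's payoff = 23,750 points − 52,000 points = -28,250 points. All other bidders lose, so their payoff is 0.

Payoffs: Caleb 0 points, Ben 0 points, Maya 0 points, Gita 0 points, Nikolai 0 points, Chloe 0 points, Jamal -28,250 points.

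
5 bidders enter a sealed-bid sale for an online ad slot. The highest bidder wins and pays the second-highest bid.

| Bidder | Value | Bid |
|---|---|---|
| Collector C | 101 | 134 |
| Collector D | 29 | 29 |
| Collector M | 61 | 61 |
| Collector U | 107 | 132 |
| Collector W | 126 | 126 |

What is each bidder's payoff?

Ranking the bids: Collector C 134, then Collector U 132, then Collector W 126, then Collector M 61, then Collector D 29.
Collector C has the top bid and wins; the price is the second-highest bid, 132.
Collector C's payoff = 101 − 132 = -31. All other bidders lose, so their payoff is 0.

Payoffs: Collector C -31, Collector D 0, Collector M 0, Collector U 0, Collector W 0.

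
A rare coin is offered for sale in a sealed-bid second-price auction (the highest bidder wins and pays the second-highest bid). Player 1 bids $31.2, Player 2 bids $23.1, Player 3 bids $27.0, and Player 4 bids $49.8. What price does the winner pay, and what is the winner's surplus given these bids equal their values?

Bids in descending order: Player 4 $49.8 > Player 1 $31.2 > Player 3 $27.0 > Player 2 $23.1.
Player 4 is the highest bidder, so Player 4 wins.
Under the second-price rule, the price is the second-highest bid: $31.2.
Surplus = $49.8 − $31.2 = $18.6.

The winner pays $31.2 for a surplus of $18.6.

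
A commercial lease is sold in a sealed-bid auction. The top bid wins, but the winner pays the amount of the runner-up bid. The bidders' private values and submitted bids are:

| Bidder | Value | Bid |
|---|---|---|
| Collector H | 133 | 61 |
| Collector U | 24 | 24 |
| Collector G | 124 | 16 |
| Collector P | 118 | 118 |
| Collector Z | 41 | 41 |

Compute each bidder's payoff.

Bids in descending order: Collector P 118, then Collector H 61, then Collector Z 41, then Collector U 24, then Collector G 16.
Collector P has the top bid and wins; the price is the second-highest bid, 61.
Collector P's payoff = 118 − 61 = 57. All other bidders lose, so their payoff is 0.

Payoffs: Collector H 0, Collector U 0, Collector G 0, Collector P 57, Collector Z 0.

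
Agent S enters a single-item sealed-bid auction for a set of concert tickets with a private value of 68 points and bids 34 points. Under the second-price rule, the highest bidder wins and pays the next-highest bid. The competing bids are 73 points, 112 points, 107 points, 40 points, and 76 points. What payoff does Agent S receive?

Highest competing bid: 112 points.
Agent S's bid 34 points is not the highest, so Agent S loses, pays nothing, and earns zero payoff.

Payoff = 0 points.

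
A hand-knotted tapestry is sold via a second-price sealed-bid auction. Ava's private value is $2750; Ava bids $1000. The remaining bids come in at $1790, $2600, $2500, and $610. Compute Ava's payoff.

Highest competing bid: $2600.
Ava's bid $1000 is not the highest, so Ava loses, pays nothing, and earns zero payoff.

$0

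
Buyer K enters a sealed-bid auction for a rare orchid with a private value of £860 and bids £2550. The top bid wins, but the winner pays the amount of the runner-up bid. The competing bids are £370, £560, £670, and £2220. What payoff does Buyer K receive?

Highest competing bid: £2220.
Buyer K's bid £2550 is the highest overall, so Buyer K wins and pays the second-highest bid, £2220.
Payoff = value − price = £860 − £2220 = -£1360.
Overbidding won the item at a price above value — truthful bidding would have avoided this loss.

Buyer K's payoff: -£1360.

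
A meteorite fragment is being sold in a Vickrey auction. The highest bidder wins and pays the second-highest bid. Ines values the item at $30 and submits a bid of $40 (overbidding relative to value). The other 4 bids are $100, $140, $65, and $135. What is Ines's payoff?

Highest competing bid: $140.
Ines's bid $40 is not the highest, so Ines loses, pays nothing, and earns zero payoff.

Ines's payoff: $0.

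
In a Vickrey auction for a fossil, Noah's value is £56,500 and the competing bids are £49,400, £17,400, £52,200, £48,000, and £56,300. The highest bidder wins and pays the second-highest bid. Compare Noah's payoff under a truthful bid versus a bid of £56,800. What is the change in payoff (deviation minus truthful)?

£0

The highest competing bid is £56,300.
Bidding truthfully at £56,500: Noah has the top bid, wins, and pays the second-highest bid £56,300. Payoff = £56,500 − £56,300 = £200.
Bidding £56,800: Noah has the top bid, wins, and pays the second-highest bid £56,300. Payoff = £56,500 − £56,300 = £200.
Change = £200 − £200 = £0.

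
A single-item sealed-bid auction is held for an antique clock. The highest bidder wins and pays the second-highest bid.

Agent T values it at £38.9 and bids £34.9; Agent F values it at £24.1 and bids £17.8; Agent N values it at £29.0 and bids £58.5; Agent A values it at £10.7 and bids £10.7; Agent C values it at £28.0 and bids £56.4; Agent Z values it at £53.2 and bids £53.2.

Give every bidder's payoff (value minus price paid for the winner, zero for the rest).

Payoffs: Agent T £0.0, Agent F £0.0, Agent N -£27.4, Agent A £0.0, Agent C £0.0, Agent Z £0.0.

Ordered from highest: Agent N £58.5 > Agent C £56.4 > Agent Z £53.2 > Agent T £34.9 > Agent F £17.8 > Agent A £10.7.
Agent N has the top bid and wins; the price is the second-highest bid, £56.4.
Agent N's payoff = £29.0 − £56.4 = -£27.4. All other bidders lose, so their payoff is 0.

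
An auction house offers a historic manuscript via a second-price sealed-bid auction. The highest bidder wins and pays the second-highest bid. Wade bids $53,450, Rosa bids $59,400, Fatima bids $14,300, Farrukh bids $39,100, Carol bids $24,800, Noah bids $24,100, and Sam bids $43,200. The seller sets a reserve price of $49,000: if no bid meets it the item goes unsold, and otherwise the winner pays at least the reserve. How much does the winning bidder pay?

The winner pays $53,450.

Sorted high to low: Rosa $59,400; Wade $53,450; Sam $43,200; Farrukh $39,100; Carol $24,800; Noah $24,100; Fatima $14,300.
Rosa has the highest bid, so Rosa wins.
The second-highest bid is $53,450, which exceeds the reserve, so that sets the price.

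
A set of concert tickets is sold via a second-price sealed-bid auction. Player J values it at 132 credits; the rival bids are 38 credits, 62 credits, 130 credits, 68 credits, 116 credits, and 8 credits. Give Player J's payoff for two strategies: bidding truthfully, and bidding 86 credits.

The highest competing bid is 130 credits.
Bidding truthfully at 132 credits: Player J has the top bid, wins, and pays the second-highest bid 130 credits. Payoff = 132 credits − 130 credits = 2 credits.
Bidding 86 credits: the top bid is 130 credits (a rival), so Player J loses. Payoff = 0 credits.

(a) 2 credits  (b) 0 credits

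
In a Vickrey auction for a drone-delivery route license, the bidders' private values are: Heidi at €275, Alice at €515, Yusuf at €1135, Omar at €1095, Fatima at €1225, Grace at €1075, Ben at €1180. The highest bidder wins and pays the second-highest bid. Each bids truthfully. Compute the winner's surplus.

Ranking the bids: Fatima €1225, then Ben €1180, then Yusuf €1135, then Omar €1095, then Grace €1075, then Alice €515, then Heidi €275.
Fatima wins with the top bid and pays the second-highest, €1180.
Surplus = €1225 − €1180 = €45.

€45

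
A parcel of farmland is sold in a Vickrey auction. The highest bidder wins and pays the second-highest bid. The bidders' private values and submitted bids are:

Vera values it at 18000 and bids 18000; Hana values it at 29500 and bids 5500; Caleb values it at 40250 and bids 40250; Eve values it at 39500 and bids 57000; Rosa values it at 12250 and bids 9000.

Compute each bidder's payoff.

Sorted high to low: Eve 57000; Caleb 40250; Vera 18000; Rosa 9000; Hana 5500.
Eve has the top bid and wins; the price is the second-highest bid, 40250.
Eve's payoff = 39500 − 40250 = -750. All other bidders lose, so their payoff is 0.

Vera 0, Hana 0, Caleb 0, Eve -750, Rosa 0.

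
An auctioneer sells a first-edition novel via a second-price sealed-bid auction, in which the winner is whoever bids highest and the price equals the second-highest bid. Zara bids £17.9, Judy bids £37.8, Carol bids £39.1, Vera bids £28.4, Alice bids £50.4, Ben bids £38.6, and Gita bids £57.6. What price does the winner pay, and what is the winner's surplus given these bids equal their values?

Sorted high to low: Gita £57.6; Alice £50.4; Carol £39.1; Ben £38.6; Judy £37.8; Vera £28.4; Zara £17.9.
Gita is the highest bidder, so Gita wins.
Under the second-price rule, the price is the second-highest bid: £50.4.
Surplus = £57.6 − £50.4 = £7.2.

Price £50.4; surplus £7.2.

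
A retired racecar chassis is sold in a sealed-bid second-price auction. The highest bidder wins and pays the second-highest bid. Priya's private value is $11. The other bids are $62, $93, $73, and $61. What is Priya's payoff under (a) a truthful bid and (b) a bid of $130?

(a) $0  (b) -$82

The highest competing bid is $93.
Bidding truthfully at $11: the top bid is $93 (a rival), so Priya loses. Payoff = $0.
Bidding $130: Priya has the top bid, wins, and pays the second-highest bid $93. Payoff = $11 − $93 = -$82.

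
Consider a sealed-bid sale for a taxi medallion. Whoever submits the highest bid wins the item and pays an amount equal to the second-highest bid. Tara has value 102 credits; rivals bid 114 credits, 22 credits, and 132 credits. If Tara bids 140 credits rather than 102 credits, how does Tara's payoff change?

Payoff change: -30 credits.

The highest competing bid is 132 credits.
Bidding truthfully at 102 credits: the top bid is 132 credits (a rival), so Tara loses. Payoff = 0 credits.
Bidding 140 credits: Tara has the top bid, wins, and pays the second-highest bid 132 credits. Payoff = 102 credits − 132 credits = -30 credits.
Change = -30 credits − 0 credits = -30 credits.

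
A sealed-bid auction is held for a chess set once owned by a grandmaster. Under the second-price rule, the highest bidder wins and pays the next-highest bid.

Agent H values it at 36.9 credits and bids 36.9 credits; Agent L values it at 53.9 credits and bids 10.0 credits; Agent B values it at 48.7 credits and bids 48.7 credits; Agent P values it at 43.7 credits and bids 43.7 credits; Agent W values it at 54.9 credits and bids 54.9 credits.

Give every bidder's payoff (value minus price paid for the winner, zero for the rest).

Payoffs: Agent H 0.0 credits, Agent L 0.0 credits, Agent B 0.0 credits, Agent P 0.0 credits, Agent W 6.2 credits.

Ordered from highest: Agent W 54.9 credits, then Agent B 48.7 credits, then Agent P 43.7 credits, then Agent H 36.9 credits, then Agent L 10.0 credits.
Agent W has the top bid and wins; the price is the second-highest bid, 48.7 credits.
Agent W's payoff = 54.9 credits − 48.7 credits = 6.2 credits. All other bidders lose, so their payoff is 0.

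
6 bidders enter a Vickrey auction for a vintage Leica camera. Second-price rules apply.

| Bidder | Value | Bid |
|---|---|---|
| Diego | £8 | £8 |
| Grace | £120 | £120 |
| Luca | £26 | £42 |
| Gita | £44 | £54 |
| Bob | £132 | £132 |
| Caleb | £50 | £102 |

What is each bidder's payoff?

Sorted high to low: Bob £132; Grace £120; Caleb £102; Gita £54; Luca £42; Diego £8.
Bob has the top bid and wins; the price is the second-highest bid, £120.
Bob's payoff = £132 − £120 = £12. All other bidders lose, so their payoff is 0.

Diego £0, Grace £0, Luca £0, Gita £0, Bob £12, Caleb £0.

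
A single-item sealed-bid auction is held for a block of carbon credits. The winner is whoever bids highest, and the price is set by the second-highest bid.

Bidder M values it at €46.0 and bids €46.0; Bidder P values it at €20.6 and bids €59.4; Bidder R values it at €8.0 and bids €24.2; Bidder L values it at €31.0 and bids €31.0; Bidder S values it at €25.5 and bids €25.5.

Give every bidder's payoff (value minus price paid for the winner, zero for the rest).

Bidder M €0.0, Bidder P -€25.4, Bidder R €0.0, Bidder L €0.0, Bidder S €0.0.

Bids in descending order: Bidder P €59.4, then Bidder M €46.0, then Bidder L €31.0, then Bidder S €25.5, then Bidder R €24.2.
Bidder P has the top bid and wins; the price is the second-highest bid, €46.0.
Bidder P's payoff = €20.6 − €46.0 = -€25.4. All other bidders lose, so their payoff is 0.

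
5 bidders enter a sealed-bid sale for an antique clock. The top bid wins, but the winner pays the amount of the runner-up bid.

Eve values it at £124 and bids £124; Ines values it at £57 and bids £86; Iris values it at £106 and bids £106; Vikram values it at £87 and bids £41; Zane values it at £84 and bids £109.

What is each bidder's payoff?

Ranking the bids: Eve £124, then Zane £109, then Iris £106, then Ines £86, then Vikram £41.
Eve has the top bid and wins; the price is the second-highest bid, £109.
Eve's payoff = £124 − £109 = £15. All other bidders lose, so their payoff is 0.

Payoffs: Eve £15, Ines £0, Iris £0, Vikram £0, Zane £0.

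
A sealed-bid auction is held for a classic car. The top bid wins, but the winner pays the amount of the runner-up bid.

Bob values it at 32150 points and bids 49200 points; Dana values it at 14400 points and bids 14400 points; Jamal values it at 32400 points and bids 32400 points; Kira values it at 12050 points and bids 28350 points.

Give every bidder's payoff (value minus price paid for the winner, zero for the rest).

Bob -250 points, Dana 0 points, Jamal 0 points, Kira 0 points.

Ranking the bids: Bob 49200 points, then Jamal 32400 points, then Kira 28350 points, then Dana 14400 points.
Bob has the top bid and wins; the price is the second-highest bid, 32400 points.
Bob's payoff = 32150 points − 32400 points = -250 points. All other bidders lose, so their payoff is 0.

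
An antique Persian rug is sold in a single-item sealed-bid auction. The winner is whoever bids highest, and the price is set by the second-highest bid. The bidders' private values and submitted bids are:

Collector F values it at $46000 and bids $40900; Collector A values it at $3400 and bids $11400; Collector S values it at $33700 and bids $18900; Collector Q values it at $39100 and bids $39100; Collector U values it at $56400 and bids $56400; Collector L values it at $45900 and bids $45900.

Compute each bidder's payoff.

Payoffs: Collector F $0, Collector A $0, Collector S $0, Collector Q $0, Collector U $10500, Collector L $0.

Ranking the bids: Collector U $56400, then Collector L $45900, then Collector F $40900, then Collector Q $39100, then Collector S $18900, then Collector A $11400.
Collector U has the top bid and wins; the price is the second-highest bid, $45900.
Collector U's payoff = $56400 − $45900 = $10500. All other bidders lose, so their payoff is 0.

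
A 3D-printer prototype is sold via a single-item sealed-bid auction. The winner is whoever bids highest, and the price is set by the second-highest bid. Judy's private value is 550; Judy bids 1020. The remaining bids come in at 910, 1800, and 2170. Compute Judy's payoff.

0

Highest competing bid: 2170.
Judy's bid 1020 is not the highest, so Judy loses, pays nothing, and earns zero payoff.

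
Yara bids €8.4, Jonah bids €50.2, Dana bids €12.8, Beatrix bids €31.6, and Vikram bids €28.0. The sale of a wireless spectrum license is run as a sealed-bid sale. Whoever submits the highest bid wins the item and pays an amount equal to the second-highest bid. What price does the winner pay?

Ordered from highest: Jonah €50.2; Beatrix €31.6; Vikram €28.0; Dana €12.8; Yara €8.4.
Jonah has the highest bid, so Jonah wins.
The second-highest bid is €31.6, so that is what Jonah pays.

€31.6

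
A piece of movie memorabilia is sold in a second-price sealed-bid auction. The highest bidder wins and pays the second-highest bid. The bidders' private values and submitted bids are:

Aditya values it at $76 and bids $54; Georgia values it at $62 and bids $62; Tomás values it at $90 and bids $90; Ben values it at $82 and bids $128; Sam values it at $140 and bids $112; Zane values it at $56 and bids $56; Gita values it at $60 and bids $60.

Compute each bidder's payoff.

Ordered from highest: Ben $128; Sam $112; Tomás $90; Georgia $62; Gita $60; Zane $56; Aditya $54.
Ben has the top bid and wins; the price is the second-highest bid, $112.
Ben's payoff = $82 − $112 = -$30. All other bidders lose, so their payoff is 0.

Aditya $0, Georgia $0, Tomás $0, Ben -$30, Sam $0, Zane $0, Gita $0.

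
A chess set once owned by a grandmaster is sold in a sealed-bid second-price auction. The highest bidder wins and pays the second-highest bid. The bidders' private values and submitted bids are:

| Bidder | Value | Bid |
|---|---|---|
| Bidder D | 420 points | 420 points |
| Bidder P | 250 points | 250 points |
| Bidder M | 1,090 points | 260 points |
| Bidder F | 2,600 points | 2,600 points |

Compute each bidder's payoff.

Bidder D 0 points, Bidder P 0 points, Bidder M 0 points, Bidder F 2,180 points.

Sorted high to low: Bidder F 2,600 points, then Bidder D 420 points, then Bidder M 260 points, then Bidder P 250 points.
Bidder F has the top bid and wins; the price is the second-highest bid, 420 points.
Bidder F's payoff = 2,600 points − 420 points = 2,180 points. All other bidders lose, so their payoff is 0.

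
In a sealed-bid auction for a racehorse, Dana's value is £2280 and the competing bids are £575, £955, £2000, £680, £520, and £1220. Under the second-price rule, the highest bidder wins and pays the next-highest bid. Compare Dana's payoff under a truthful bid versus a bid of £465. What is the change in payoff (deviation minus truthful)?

The highest competing bid is £2000.
Bidding truthfully at £2280: Dana has the top bid, wins, and pays the second-highest bid £2000. Payoff = £2280 − £2000 = £280.
Bidding £465: the top bid is £2000 (a rival), so Dana loses. Payoff = £0.
Change = £0 − £280 = -£280.

Change in payoff: -£280.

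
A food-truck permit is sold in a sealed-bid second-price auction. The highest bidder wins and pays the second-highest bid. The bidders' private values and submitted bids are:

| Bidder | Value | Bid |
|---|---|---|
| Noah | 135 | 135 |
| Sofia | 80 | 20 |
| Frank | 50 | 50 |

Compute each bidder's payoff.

Bids in descending order: Noah 135, then Frank 50, then Sofia 20.
Noah has the top bid and wins; the price is the second-highest bid, 50.
Noah's payoff = 135 − 50 = 85. All other bidders lose, so their payoff is 0.

Payoffs: Noah 85, Sofia 0, Frank 0.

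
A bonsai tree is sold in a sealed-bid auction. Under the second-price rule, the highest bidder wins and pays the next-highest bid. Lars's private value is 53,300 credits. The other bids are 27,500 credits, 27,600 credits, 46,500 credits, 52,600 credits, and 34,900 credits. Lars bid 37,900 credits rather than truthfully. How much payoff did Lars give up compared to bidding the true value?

700 credits

The highest competing bid is 52,600 credits.
Bidding truthfully at 53,300 credits: Lars has the top bid, wins, and pays the second-highest bid 52,600 credits. Payoff = 53,300 credits − 52,600 credits = 700 credits.
Bidding 37,900 credits: the top bid is 52,600 credits (a rival), so Lars loses. Payoff = 0 credits.
Regret = truthful payoff − actual payoff = 700 credits − 0 credits = 700 credits.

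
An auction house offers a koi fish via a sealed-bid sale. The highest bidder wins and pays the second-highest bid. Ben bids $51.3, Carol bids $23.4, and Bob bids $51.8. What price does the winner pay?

Sorted high to low: Bob $51.8, then Ben $51.3, then Carol $23.4.
Bob has the highest bid, so Bob wins.
The second-highest bid is $51.3, so that is what Bob pays.

$51.3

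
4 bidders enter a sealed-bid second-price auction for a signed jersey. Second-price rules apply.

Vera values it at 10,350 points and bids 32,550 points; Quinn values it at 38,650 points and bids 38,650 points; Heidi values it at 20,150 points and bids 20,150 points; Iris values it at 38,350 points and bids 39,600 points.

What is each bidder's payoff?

Ordered from highest: Iris 39,600 points, then Quinn 38,650 points, then Vera 32,550 points, then Heidi 20,150 points.
Iris has the top bid and wins; the price is the second-highest bid, 38,650 points.
Iris's payoff = 38,350 points − 38,650 points = -300 points. All other bidders lose, so their payoff is 0.

Vera 0 points, Quinn 0 points, Heidi 0 points, Iris -300 points.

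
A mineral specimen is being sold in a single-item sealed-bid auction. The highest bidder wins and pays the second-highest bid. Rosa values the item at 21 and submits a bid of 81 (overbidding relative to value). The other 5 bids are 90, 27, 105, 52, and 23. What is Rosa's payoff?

Highest competing bid: 105.
Rosa's bid 81 is not the highest, so Rosa loses, pays nothing, and earns zero payoff.

0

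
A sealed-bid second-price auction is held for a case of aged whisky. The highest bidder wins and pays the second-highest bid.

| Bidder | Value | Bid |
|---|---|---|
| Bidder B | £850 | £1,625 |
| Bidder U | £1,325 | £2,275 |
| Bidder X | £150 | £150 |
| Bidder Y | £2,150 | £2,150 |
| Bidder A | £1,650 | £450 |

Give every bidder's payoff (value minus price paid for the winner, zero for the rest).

Bidder B £0, Bidder U -£825, Bidder X £0, Bidder Y £0, Bidder A £0.

Bids in descending order: Bidder U £2,275; Bidder Y £2,150; Bidder B £1,625; Bidder A £450; Bidder X £150.
Bidder U has the top bid and wins; the price is the second-highest bid, £2,150.
Bidder U's payoff = £1,325 − £2,150 = -£825. All other bidders lose, so their payoff is 0.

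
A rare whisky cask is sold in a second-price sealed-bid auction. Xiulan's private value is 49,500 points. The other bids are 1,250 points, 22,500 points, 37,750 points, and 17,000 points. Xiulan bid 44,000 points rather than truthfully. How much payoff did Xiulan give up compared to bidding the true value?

The highest competing bid is 37,750 points.
Bidding truthfully at 49,500 points: Xiulan has the top bid, wins, and pays the second-highest bid 37,750 points. Payoff = 49,500 points − 37,750 points = 11,750 points.
Bidding 44,000 points: Xiulan has the top bid, wins, and pays the second-highest bid 37,750 points. Payoff = 49,500 points − 37,750 points = 11,750 points.
Regret = truthful payoff − actual payoff = 11,750 points − 11,750 points = 0 points.
The bid only affects whether you win, not the price — here both bids land on the same side of the top rival bid, so the deviation is payoff-neutral.

Payoff forgone: 0 points.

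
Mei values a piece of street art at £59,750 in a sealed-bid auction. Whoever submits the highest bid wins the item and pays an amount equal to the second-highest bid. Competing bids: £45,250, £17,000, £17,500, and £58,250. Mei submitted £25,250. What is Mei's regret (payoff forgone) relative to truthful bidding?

Regret: £1,500.

The highest competing bid is £58,250.
Bidding truthfully at £59,750: Mei has the top bid, wins, and pays the second-highest bid £58,250. Payoff = £59,750 − £58,250 = £1,500.
Bidding £25,250: the top bid is £58,250 (a rival), so Mei loses. Payoff = £0.
Regret = truthful payoff − actual payoff = £1,500 − £0 = £1,500.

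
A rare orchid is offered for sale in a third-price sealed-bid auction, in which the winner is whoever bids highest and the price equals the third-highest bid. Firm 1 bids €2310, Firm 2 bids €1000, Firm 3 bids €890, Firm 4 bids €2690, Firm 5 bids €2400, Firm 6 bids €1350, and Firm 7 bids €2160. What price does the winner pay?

Ranking the bids: Firm 4 €2690 > Firm 5 €2400 > Firm 1 €2310 > Firm 7 €2160 > Firm 6 €1350 > Firm 2 €1000 > Firm 3 €890.
Firm 4 is the highest bidder, so Firm 4 wins.
Under the third-price rule, the price is the third-highest bid: €2310.

The winner pays €2310.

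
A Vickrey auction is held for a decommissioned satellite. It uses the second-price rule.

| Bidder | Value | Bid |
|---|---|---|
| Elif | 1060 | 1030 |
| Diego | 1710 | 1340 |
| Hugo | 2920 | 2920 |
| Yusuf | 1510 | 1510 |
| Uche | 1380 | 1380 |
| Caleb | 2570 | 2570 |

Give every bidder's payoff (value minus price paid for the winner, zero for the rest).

Sorted high to low: Hugo 2920 > Caleb 2570 > Yusuf 1510 > Uche 1380 > Diego 1340 > Elif 1030.
Hugo has the top bid and wins; the price is the second-highest bid, 2570.
Hugo's payoff = 2920 − 2570 = 350. All other bidders lose, so their payoff is 0.

Elif 0, Diego 0, Hugo 350, Yusuf 0, Uche 0, Caleb 0.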